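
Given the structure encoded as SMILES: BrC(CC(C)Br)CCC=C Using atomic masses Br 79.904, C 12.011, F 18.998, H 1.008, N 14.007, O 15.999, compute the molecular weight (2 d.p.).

270.01 g/mol

First, the molecular formula is C8H14Br2 (counting implicit H from valence).
  Br: 2 × 79.904 = 159.808
  C: 8 × 12.011 = 96.088
  H: 14 × 1.008 = 14.112
Sum: 2×79.904 + 8×12.011 + 14×1.008 = 270.008 → 270.01 g/mol.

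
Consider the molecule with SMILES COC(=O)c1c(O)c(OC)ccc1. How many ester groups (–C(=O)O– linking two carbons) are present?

1

The ester motif appears at heavy-atom position 3 in the SMILES.
Other groups present: 1 ether, 1 hydroxyl.
Ester count: 1.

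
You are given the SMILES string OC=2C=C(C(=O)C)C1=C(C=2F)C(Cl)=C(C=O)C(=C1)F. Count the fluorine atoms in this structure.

2

Scan the SMILES for F atoms (remember two-letter symbols like Cl and Br are single atoms).
Fluorine count: 2.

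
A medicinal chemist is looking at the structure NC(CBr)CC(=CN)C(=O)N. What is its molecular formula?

C6H12BrN3O

Walk through each heavy atom and fill implicit hydrogens from standard valence (C 4, N 3, O 2, S 2, halogen 1):
  atom 1: N, bond orders sum to 1 (valence 3) → 2 H
  atom 2: C, bond orders sum to 3 (valence 4) → 1 H
  atom 3: C, bond orders sum to 2 (valence 4) → 2 H
  atom 4: Br (halogen, monovalent) → 0 H
  atom 5: C, bond orders sum to 2 (valence 4) → 2 H
  atom 6: C, bond orders sum to 4 (valence 4) → 0 H
  atom 7: C, bond orders sum to 3 (valence 4) → 1 H
  atom 8: N, bond orders sum to 1 (valence 3) → 2 H
  atom 9: C, bond orders sum to 4 (valence 4) → 0 H
  atom 10: O, bond orders sum to 2 (valence 2) → 0 H
  atom 11: N, bond orders sum to 1 (valence 3) → 2 H
Totals → C:6, H:12, Br:1, N:3, O:1.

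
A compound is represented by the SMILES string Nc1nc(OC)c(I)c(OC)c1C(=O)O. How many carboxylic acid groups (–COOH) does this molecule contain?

1

The carboxylic acid motif appears at heavy-atom position 13 in the SMILES.
Other groups present: 2 ether, 1 primary amine.
Carboxylic acid count: 1.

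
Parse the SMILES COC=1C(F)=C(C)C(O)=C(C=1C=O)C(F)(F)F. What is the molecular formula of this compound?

Walk through each heavy atom and fill implicit hydrogens from standard valence (C 4, N 3, O 2, S 2, halogen 1):
  atom 1: C, bond orders sum to 1 (valence 4) → 3 H
  atom 2: O, bond orders sum to 2 (valence 2) → 0 H
  atom 3: C, bond orders sum to 4 (valence 4) → 0 H
  atom 4: C, bond orders sum to 4 (valence 4) → 0 H
  atom 5: F (halogen, monovalent) → 0 H
  atom 6: C, bond orders sum to 4 (valence 4) → 0 H
  atom 7: C, bond orders sum to 1 (valence 4) → 3 H
  atom 8: C, bond orders sum to 4 (valence 4) → 0 H
  atom 9: O, bond orders sum to 1 (valence 2) → 1 H
  atom 10: C, bond orders sum to 4 (valence 4) → 0 H
  atom 11: C, bond orders sum to 4 (valence 4) → 0 H
  atom 12: C, bond orders sum to 3 (valence 4) → 1 H
  atom 13: O, bond orders sum to 2 (valence 2) → 0 H
  atom 14: C, bond orders sum to 4 (valence 4) → 0 H
  atom 15: F (halogen, monovalent) → 0 H
  atom 16: F (halogen, monovalent) → 0 H
  atom 17: F (halogen, monovalent) → 0 H
Totals → C:10, H:8, F:4, O:3.
In Hill order: C10H8F4O3.

C10H8F4O3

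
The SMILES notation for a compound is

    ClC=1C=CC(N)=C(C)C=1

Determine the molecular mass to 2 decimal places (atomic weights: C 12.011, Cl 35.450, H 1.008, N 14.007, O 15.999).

First, the molecular formula is C7H8ClN (counting implicit H from valence).
  C: 7 × 12.011 = 84.077
  Cl: 1 × 35.450 = 35.450
  H: 8 × 1.008 = 8.064
  N: 1 × 14.007 = 14.007
Sum: 7×12.011 + 1×35.450 + 8×1.008 + 1×14.007 = 141.598 → 141.60 g/mol.

141.60 g/mol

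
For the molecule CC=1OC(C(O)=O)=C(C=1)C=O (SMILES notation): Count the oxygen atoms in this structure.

4

Scan the SMILES for O atoms (remember two-letter symbols like Cl and Br are single atoms).
Oxygen count: 4.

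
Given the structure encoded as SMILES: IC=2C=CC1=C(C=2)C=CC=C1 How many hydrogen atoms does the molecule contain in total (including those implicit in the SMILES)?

Walk through each heavy atom and fill implicit hydrogens from standard valence (C 4, N 3, O 2, S 2, halogen 1):
  atom 1: I (halogen, monovalent) → 0 H
  atom 2: C, bond orders sum to 4 (valence 4) → 0 H
  atom 3: C, bond orders sum to 3 (valence 4) → 1 H
  atom 4: C, bond orders sum to 3 (valence 4) → 1 H
  atom 5: C, bond orders sum to 4 (valence 4) → 0 H
  atom 6: C, bond orders sum to 4 (valence 4) → 0 H
  atom 7: C, bond orders sum to 3 (valence 4) → 1 H
  atom 8: C, bond orders sum to 3 (valence 4) → 1 H
  atom 9: C, bond orders sum to 3 (valence 4) → 1 H
  atom 10: C, bond orders sum to 3 (valence 4) → 1 H
  atom 11: C, bond orders sum to 3 (valence 4) → 1 H
Total hydrogens: 7.

7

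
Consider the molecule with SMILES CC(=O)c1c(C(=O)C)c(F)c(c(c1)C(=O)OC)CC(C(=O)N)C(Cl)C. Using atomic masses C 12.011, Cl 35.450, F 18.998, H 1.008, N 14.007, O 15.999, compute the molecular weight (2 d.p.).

371.79 g/mol

First, the molecular formula is C17H19ClFNO5 (counting implicit H from valence).
  C: 17 × 12.011 = 204.187
  Cl: 1 × 35.450 = 35.450
  F: 1 × 18.998 = 18.998
  H: 19 × 1.008 = 19.152
  N: 1 × 14.007 = 14.007
  O: 5 × 15.999 = 79.995
Sum: 17×12.011 + 1×35.450 + 1×18.998 + 19×1.008 + 1×14.007 + 5×15.999 = 371.789 → 371.79 g/mol.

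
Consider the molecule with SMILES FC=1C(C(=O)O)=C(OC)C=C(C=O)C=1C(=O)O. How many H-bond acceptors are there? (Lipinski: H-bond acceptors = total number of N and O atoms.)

N atoms: 0; O atoms: 6.
Lipinski HBA = 0 + 6 = 6.

6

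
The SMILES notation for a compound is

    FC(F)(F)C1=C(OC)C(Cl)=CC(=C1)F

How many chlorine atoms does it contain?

Scan the SMILES for Cl atoms (remember two-letter symbols like Cl and Br are single atoms).
Chlorine count: 1.

1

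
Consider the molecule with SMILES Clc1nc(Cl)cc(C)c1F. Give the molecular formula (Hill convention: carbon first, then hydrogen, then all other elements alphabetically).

Walk through each heavy atom and fill implicit hydrogens from standard valence (C 4, N 3, O 2, S 2, halogen 1); for lowercase aromatic atoms, an aromatic c carries 1 H when it has two neighbours and 0 H with three, and aromatic n carries 0 H:
  atom 1: Cl (halogen, monovalent) → 0 H
  atom 2: aromatic c, 3 neighbours → 0 H
  atom 3: aromatic n, 2 neighbours → 0 H
  atom 4: aromatic c, 3 neighbours → 0 H
  atom 5: Cl (halogen, monovalent) → 0 H
  atom 6: aromatic c, 2 neighbours → 1 H
  atom 7: aromatic c, 3 neighbours → 0 H
  atom 8: C, bond orders sum to 1 (valence 4) → 3 H
  atom 9: aromatic c, 3 neighbours → 0 H
  atom 10: F (halogen, monovalent) → 0 H
Totals → C:6, H:4, Cl:2, F:1, N:1.
In Hill order: C6H4Cl2FN.

C6H4Cl2FN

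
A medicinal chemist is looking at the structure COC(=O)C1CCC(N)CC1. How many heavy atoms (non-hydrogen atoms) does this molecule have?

Every atom symbol written in the SMILES (organic subset) is one heavy atom; implicit H are not written.
Heavy atoms by element → C:8, N:1, O:2.
Total: 11.

11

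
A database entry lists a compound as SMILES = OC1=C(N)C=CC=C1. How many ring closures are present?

In SMILES, each pair of matching ring-closure digits denotes one ring-closing bond; the number of such bonds equals the number of independent rings.
Ring-closure bonds here: 1.

1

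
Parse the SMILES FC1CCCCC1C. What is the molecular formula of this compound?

Walk through each heavy atom and fill implicit hydrogens from standard valence (C 4, N 3, O 2, S 2, halogen 1):
  atom 1: F (halogen, monovalent) → 0 H
  atom 2: C, bond orders sum to 3 (valence 4) → 1 H
  atom 3: C, bond orders sum to 2 (valence 4) → 2 H
  atom 4: C, bond orders sum to 2 (valence 4) → 2 H
  atom 5: C, bond orders sum to 2 (valence 4) → 2 H
  atom 6: C, bond orders sum to 2 (valence 4) → 2 H
  atom 7: C, bond orders sum to 3 (valence 4) → 1 H
  atom 8: C, bond orders sum to 1 (valence 4) → 3 H
Totals → C:7, H:13, F:1.
In Hill order: C7H13F.

C7H13F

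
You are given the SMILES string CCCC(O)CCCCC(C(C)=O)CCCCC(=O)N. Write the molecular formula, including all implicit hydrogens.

Walk through each heavy atom and fill implicit hydrogens from standard valence (C 4, N 3, O 2, S 2, halogen 1):
  atom 1: C, bond orders sum to 1 (valence 4) → 3 H
  atom 2: C, bond orders sum to 2 (valence 4) → 2 H
  atom 3: C, bond orders sum to 2 (valence 4) → 2 H
  atom 4: C, bond orders sum to 3 (valence 4) → 1 H
  atom 5: O, bond orders sum to 1 (valence 2) → 1 H
  atom 6: C, bond orders sum to 2 (valence 4) → 2 H
  atom 7: C, bond orders sum to 2 (valence 4) → 2 H
  atom 8: C, bond orders sum to 2 (valence 4) → 2 H
  atom 9: C, bond orders sum to 2 (valence 4) → 2 H
  atom 10: C, bond orders sum to 3 (valence 4) → 1 H
  atom 11: C, bond orders sum to 4 (valence 4) → 0 H
  atom 12: C, bond orders sum to 1 (valence 4) → 3 H
  atom 13: O, bond orders sum to 2 (valence 2) → 0 H
  atom 14: C, bond orders sum to 2 (valence 4) → 2 H
  atom 15: C, bond orders sum to 2 (valence 4) → 2 H
  atom 16: C, bond orders sum to 2 (valence 4) → 2 H
  atom 17: C, bond orders sum to 2 (valence 4) → 2 H
  atom 18: C, bond orders sum to 4 (valence 4) → 0 H
  atom 19: O, bond orders sum to 2 (valence 2) → 0 H
  atom 20: N, bond orders sum to 1 (valence 3) → 2 H
Totals → C:16, H:31, N:1, O:3.

C16H31NO3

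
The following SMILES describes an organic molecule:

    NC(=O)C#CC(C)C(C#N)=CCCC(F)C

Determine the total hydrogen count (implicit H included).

Walk through each heavy atom and fill implicit hydrogens from standard valence (C 4, N 3, O 2, S 2, halogen 1):
  atom 1: N, bond orders sum to 1 (valence 3) → 2 H
  atom 2: C, bond orders sum to 4 (valence 4) → 0 H
  atom 3: O, bond orders sum to 2 (valence 2) → 0 H
  atom 4: C, bond orders sum to 4 (valence 4) → 0 H
  atom 5: C, bond orders sum to 4 (valence 4) → 0 H
  atom 6: C, bond orders sum to 3 (valence 4) → 1 H
  atom 7: C, bond orders sum to 1 (valence 4) → 3 H
  atom 8: C, bond orders sum to 4 (valence 4) → 0 H
  atom 9: C, bond orders sum to 4 (valence 4) → 0 H
  atom 10: N, bond orders sum to 3 (valence 3) → 0 H
  atom 11: C, bond orders sum to 3 (valence 4) → 1 H
  atom 12: C, bond orders sum to 2 (valence 4) → 2 H
  atom 13: C, bond orders sum to 2 (valence 4) → 2 H
  atom 14: C, bond orders sum to 3 (valence 4) → 1 H
  atom 15: F (halogen, monovalent) → 0 H
  atom 16: C, bond orders sum to 1 (valence 4) → 3 H
Total hydrogens: 15.

15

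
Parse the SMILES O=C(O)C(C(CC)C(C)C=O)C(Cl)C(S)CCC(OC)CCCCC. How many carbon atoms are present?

Count every carbon token in the SMILES (each C, including those in ring-closure positions and inside branches).
Carbon count: 19.

19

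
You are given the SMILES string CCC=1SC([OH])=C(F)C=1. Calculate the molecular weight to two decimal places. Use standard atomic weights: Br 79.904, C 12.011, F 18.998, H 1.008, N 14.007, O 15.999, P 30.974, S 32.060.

First, the molecular formula is C6H7FOS (counting implicit H from valence).
  C: 6 × 12.011 = 72.066
  F: 1 × 18.998 = 18.998
  H: 7 × 1.008 = 7.056
  O: 1 × 15.999 = 15.999
  S: 1 × 32.060 = 32.060
Sum: 6×12.011 + 1×18.998 + 7×1.008 + 1×15.999 + 1×32.060 = 146.179 → 146.18 g/mol.

146.18 g/mol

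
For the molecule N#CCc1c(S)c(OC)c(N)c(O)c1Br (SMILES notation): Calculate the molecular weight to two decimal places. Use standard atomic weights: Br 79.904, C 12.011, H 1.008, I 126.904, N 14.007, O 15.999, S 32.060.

289.15 g/mol

First, the molecular formula is C9H9BrN2O2S (counting implicit H from valence).
  Br: 1 × 79.904 = 79.904
  C: 9 × 12.011 = 108.099
  H: 9 × 1.008 = 9.072
  N: 2 × 14.007 = 28.014
  O: 2 × 15.999 = 31.998
  S: 1 × 32.060 = 32.060
Sum: 1×79.904 + 9×12.011 + 9×1.008 + 2×14.007 + 2×15.999 + 1×32.060 = 289.147 → 289.15 g/mol.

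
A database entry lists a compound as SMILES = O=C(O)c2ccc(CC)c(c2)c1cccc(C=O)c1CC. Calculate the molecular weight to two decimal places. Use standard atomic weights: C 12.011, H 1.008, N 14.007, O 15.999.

First, the molecular formula is C18H18O3 (counting implicit H from valence).
  C: 18 × 12.011 = 216.198
  H: 18 × 1.008 = 18.144
  O: 3 × 15.999 = 47.997
Sum: 18×12.011 + 18×1.008 + 3×15.999 = 282.339 → 282.34 g/mol.

282.34 g/mol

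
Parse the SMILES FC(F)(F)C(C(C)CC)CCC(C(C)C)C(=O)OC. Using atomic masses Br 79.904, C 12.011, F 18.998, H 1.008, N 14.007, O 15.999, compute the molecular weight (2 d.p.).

First, the molecular formula is C14H25F3O2 (counting implicit H from valence).
  C: 14 × 12.011 = 168.154
  F: 3 × 18.998 = 56.994
  H: 25 × 1.008 = 25.200
  O: 2 × 15.999 = 31.998
Sum: 14×12.011 + 3×18.998 + 25×1.008 + 2×15.999 = 282.346 → 282.35 g/mol.

282.35 g/mol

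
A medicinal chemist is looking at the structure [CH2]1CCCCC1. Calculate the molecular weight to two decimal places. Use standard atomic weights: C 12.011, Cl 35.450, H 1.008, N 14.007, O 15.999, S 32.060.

84.16 g/mol

First, the molecular formula is C6H12 (counting implicit H from valence).
  C: 6 × 12.011 = 72.066
  H: 12 × 1.008 = 12.096
Sum: 6×12.011 + 12×1.008 = 84.162 → 84.16 g/mol.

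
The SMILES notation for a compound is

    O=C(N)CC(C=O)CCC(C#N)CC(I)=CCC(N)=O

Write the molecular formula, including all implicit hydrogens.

C13H18IN3O3

Walk through each heavy atom and fill implicit hydrogens from standard valence (C 4, N 3, O 2, S 2, halogen 1):
  atom 1: O, bond orders sum to 2 (valence 2) → 0 H
  atom 2: C, bond orders sum to 4 (valence 4) → 0 H
  atom 3: N, bond orders sum to 1 (valence 3) → 2 H
  atom 4: C, bond orders sum to 2 (valence 4) → 2 H
  atom 5: C, bond orders sum to 3 (valence 4) → 1 H
  atom 6: C, bond orders sum to 3 (valence 4) → 1 H
  atom 7: O, bond orders sum to 2 (valence 2) → 0 H
  atom 8: C, bond orders sum to 2 (valence 4) → 2 H
  atom 9: C, bond orders sum to 2 (valence 4) → 2 H
  atom 10: C, bond orders sum to 3 (valence 4) → 1 H
  atom 11: C, bond orders sum to 4 (valence 4) → 0 H
  atom 12: N, bond orders sum to 3 (valence 3) → 0 H
  atom 13: C, bond orders sum to 2 (valence 4) → 2 H
  atom 14: C, bond orders sum to 4 (valence 4) → 0 H
  atom 15: I (halogen, monovalent) → 0 H
  atom 16: C, bond orders sum to 3 (valence 4) → 1 H
  atom 17: C, bond orders sum to 2 (valence 4) → 2 H
  atom 18: C, bond orders sum to 4 (valence 4) → 0 H
  atom 19: N, bond orders sum to 1 (valence 3) → 2 H
  atom 20: O, bond orders sum to 2 (valence 2) → 0 H
Totals → C:13, H:18, I:1, N:3, O:3.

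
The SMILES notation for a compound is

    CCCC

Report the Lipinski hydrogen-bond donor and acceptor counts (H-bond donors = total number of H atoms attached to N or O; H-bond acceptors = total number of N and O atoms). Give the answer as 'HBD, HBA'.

Donors: find every N or O and count the H atoms it carries.
  (no N or O atoms present)
Lipinski HBD = 0.
Acceptors: N atoms = 0, O atoms = 0 → HBA = 0.

0, 0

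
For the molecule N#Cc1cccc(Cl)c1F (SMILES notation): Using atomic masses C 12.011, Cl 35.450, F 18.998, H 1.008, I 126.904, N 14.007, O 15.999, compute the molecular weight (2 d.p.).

First, the molecular formula is C7H3ClFN (counting implicit H from valence).
  C: 7 × 12.011 = 84.077
  Cl: 1 × 35.450 = 35.450
  F: 1 × 18.998 = 18.998
  H: 3 × 1.008 = 3.024
  N: 1 × 14.007 = 14.007
Sum: 7×12.011 + 1×35.450 + 1×18.998 + 3×1.008 + 1×14.007 = 155.556 → 155.56 g/mol.

155.56 g/mol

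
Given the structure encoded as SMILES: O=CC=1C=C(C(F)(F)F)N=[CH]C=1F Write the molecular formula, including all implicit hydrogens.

C7H3F4NO

Walk through each heavy atom and fill implicit hydrogens from standard valence (C 4, N 3, O 2, S 2, halogen 1):
  atom 1: O, bond orders sum to 2 (valence 2) → 0 H
  atom 2: C, bond orders sum to 3 (valence 4) → 1 H
  atom 3: C, bond orders sum to 4 (valence 4) → 0 H
  atom 4: C, bond orders sum to 3 (valence 4) → 1 H
  atom 5: C, bond orders sum to 4 (valence 4) → 0 H
  atom 6: C, bond orders sum to 4 (valence 4) → 0 H
  atom 7: F (halogen, monovalent) → 0 H
  atom 8: F (halogen, monovalent) → 0 H
  atom 9: F (halogen, monovalent) → 0 H
  atom 10: N, bond orders sum to 3 (valence 3) → 0 H
  atom 11: C with explicit H count 1
  atom 12: C, bond orders sum to 4 (valence 4) → 0 H
  atom 13: F (halogen, monovalent) → 0 H
Totals → C:7, H:3, F:4, N:1, O:1.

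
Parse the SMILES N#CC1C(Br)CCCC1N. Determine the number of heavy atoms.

Every atom symbol written in the SMILES (organic subset) is one heavy atom; implicit H are not written.
Heavy atoms by element → Br:1, C:7, N:2.
Total: 10.

10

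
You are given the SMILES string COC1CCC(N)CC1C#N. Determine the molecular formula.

C8H14N2O

Walk through each heavy atom and fill implicit hydrogens from standard valence (C 4, N 3, O 2, S 2, halogen 1):
  atom 1: C, bond orders sum to 1 (valence 4) → 3 H
  atom 2: O, bond orders sum to 2 (valence 2) → 0 H
  atom 3: C, bond orders sum to 3 (valence 4) → 1 H
  atom 4: C, bond orders sum to 2 (valence 4) → 2 H
  atom 5: C, bond orders sum to 2 (valence 4) → 2 H
  atom 6: C, bond orders sum to 3 (valence 4) → 1 H
  atom 7: N, bond orders sum to 1 (valence 3) → 2 H
  atom 8: C, bond orders sum to 2 (valence 4) → 2 H
  atom 9: C, bond orders sum to 3 (valence 4) → 1 H
  atom 10: C, bond orders sum to 4 (valence 4) → 0 H
  atom 11: N, bond orders sum to 3 (valence 3) → 0 H
Totals → C:8, H:14, N:2, O:1.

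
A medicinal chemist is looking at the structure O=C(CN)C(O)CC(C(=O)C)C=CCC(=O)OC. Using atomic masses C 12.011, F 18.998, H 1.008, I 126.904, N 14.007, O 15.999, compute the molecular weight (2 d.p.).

257.29 g/mol

First, the molecular formula is C12H19NO5 (counting implicit H from valence).
  C: 12 × 12.011 = 144.132
  H: 19 × 1.008 = 19.152
  N: 1 × 14.007 = 14.007
  O: 5 × 15.999 = 79.995
Sum: 12×12.011 + 19×1.008 + 1×14.007 + 5×15.999 = 257.286 → 257.29 g/mol.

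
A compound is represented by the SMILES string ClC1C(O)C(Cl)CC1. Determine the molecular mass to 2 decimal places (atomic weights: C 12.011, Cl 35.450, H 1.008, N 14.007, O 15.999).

155.02 g/mol

First, the molecular formula is C5H8Cl2O (counting implicit H from valence).
  C: 5 × 12.011 = 60.055
  Cl: 2 × 35.450 = 70.900
  H: 8 × 1.008 = 8.064
  O: 1 × 15.999 = 15.999
Sum: 5×12.011 + 2×35.450 + 8×1.008 + 1×15.999 = 155.018 → 155.02 g/mol.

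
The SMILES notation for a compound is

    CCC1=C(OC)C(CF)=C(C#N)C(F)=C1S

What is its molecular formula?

C11H11F2NOS

Walk through each heavy atom and fill implicit hydrogens from standard valence (C 4, N 3, O 2, S 2, halogen 1):
  atom 1: C, bond orders sum to 1 (valence 4) → 3 H
  atom 2: C, bond orders sum to 2 (valence 4) → 2 H
  atom 3: C, bond orders sum to 4 (valence 4) → 0 H
  atom 4: C, bond orders sum to 4 (valence 4) → 0 H
  atom 5: O, bond orders sum to 2 (valence 2) → 0 H
  atom 6: C, bond orders sum to 1 (valence 4) → 3 H
  atom 7: C, bond orders sum to 4 (valence 4) → 0 H
  atom 8: C, bond orders sum to 2 (valence 4) → 2 H
  atom 9: F (halogen, monovalent) → 0 H
  atom 10: C, bond orders sum to 4 (valence 4) → 0 H
  atom 11: C, bond orders sum to 4 (valence 4) → 0 H
  atom 12: N, bond orders sum to 3 (valence 3) → 0 H
  atom 13: C, bond orders sum to 4 (valence 4) → 0 H
  atom 14: F (halogen, monovalent) → 0 H
  atom 15: C, bond orders sum to 4 (valence 4) → 0 H
  atom 16: S, bond orders sum to 1 (valence 2) → 1 H
Totals → C:11, H:11, F:2, N:1, O:1, S:1.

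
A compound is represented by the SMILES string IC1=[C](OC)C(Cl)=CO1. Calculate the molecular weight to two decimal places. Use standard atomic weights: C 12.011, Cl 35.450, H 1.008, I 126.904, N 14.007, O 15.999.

First, the molecular formula is C5H4ClIO2 (counting implicit H from valence).
  C: 5 × 12.011 = 60.055
  Cl: 1 × 35.450 = 35.450
  H: 4 × 1.008 = 4.032
  I: 1 × 126.904 = 126.904
  O: 2 × 15.999 = 31.998
Sum: 5×12.011 + 1×35.450 + 4×1.008 + 1×126.904 + 2×15.999 = 258.439 → 258.44 g/mol.

258.44 g/mol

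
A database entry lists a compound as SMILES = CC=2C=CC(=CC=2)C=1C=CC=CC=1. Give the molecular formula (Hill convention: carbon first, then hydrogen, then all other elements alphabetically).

C13H12

Walk through each heavy atom and fill implicit hydrogens from standard valence (C 4, N 3, O 2, S 2, halogen 1):
  atom 1: C, bond orders sum to 1 (valence 4) → 3 H
  atom 2: C, bond orders sum to 4 (valence 4) → 0 H
  atom 3: C, bond orders sum to 3 (valence 4) → 1 H
  atom 4: C, bond orders sum to 3 (valence 4) → 1 H
  atom 5: C, bond orders sum to 4 (valence 4) → 0 H
  atom 6: C, bond orders sum to 3 (valence 4) → 1 H
  atom 7: C, bond orders sum to 3 (valence 4) → 1 H
  atom 8: C, bond orders sum to 4 (valence 4) → 0 H
  atom 9: C, bond orders sum to 3 (valence 4) → 1 H
  atom 10: C, bond orders sum to 3 (valence 4) → 1 H
  atom 11: C, bond orders sum to 3 (valence 4) → 1 H
  atom 12: C, bond orders sum to 3 (valence 4) → 1 H
  atom 13: C, bond orders sum to 3 (valence 4) → 1 H
Totals → C:13, H:12.
In Hill order: C13H12.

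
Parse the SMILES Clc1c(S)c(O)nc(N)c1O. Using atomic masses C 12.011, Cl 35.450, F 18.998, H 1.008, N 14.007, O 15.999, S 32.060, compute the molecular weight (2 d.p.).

First, the molecular formula is C5H5ClN2O2S (counting implicit H from valence).
  C: 5 × 12.011 = 60.055
  Cl: 1 × 35.450 = 35.450
  H: 5 × 1.008 = 5.040
  N: 2 × 14.007 = 28.014
  O: 2 × 15.999 = 31.998
  S: 1 × 32.060 = 32.060
Sum: 5×12.011 + 1×35.450 + 5×1.008 + 2×14.007 + 2×15.999 + 1×32.060 = 192.617 → 192.62 g/mol.

192.62 g/mol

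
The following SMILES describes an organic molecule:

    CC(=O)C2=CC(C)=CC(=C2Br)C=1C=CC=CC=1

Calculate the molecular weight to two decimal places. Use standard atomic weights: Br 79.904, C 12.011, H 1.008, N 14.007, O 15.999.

First, the molecular formula is C15H13BrO (counting implicit H from valence).
  Br: 1 × 79.904 = 79.904
  C: 15 × 12.011 = 180.165
  H: 13 × 1.008 = 13.104
  O: 1 × 15.999 = 15.999
Sum: 1×79.904 + 15×12.011 + 13×1.008 + 1×15.999 = 289.172 → 289.17 g/mol.

289.17 g/mol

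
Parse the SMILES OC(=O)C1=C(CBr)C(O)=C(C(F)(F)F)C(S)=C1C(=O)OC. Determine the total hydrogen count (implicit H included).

Walk through each heavy atom and fill implicit hydrogens from standard valence (C 4, N 3, O 2, S 2, halogen 1):
  atom 1: O, bond orders sum to 1 (valence 2) → 1 H
  atom 2: C, bond orders sum to 4 (valence 4) → 0 H
  atom 3: O, bond orders sum to 2 (valence 2) → 0 H
  atom 4: C, bond orders sum to 4 (valence 4) → 0 H
  atom 5: C, bond orders sum to 4 (valence 4) → 0 H
  atom 6: C, bond orders sum to 2 (valence 4) → 2 H
  atom 7: Br (halogen, monovalent) → 0 H
  atom 8: C, bond orders sum to 4 (valence 4) → 0 H
  atom 9: O, bond orders sum to 1 (valence 2) → 1 H
  atom 10: C, bond orders sum to 4 (valence 4) → 0 H
  atom 11: C, bond orders sum to 4 (valence 4) → 0 H
  atom 12: F (halogen, monovalent) → 0 H
  atom 13: F (halogen, monovalent) → 0 H
  atom 14: F (halogen, monovalent) → 0 H
  atom 15: C, bond orders sum to 4 (valence 4) → 0 H
  atom 16: S, bond orders sum to 1 (valence 2) → 1 H
  atom 17: C, bond orders sum to 4 (valence 4) → 0 H
  atom 18: C, bond orders sum to 4 (valence 4) → 0 H
  atom 19: O, bond orders sum to 2 (valence 2) → 0 H
  atom 20: O, bond orders sum to 2 (valence 2) → 0 H
  atom 21: C, bond orders sum to 1 (valence 4) → 3 H
Total hydrogens: 8.

8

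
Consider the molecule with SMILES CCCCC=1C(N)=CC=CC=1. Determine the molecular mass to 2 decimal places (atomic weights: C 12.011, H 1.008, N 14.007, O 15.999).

First, the molecular formula is C10H15N (counting implicit H from valence).
  C: 10 × 12.011 = 120.110
  H: 15 × 1.008 = 15.120
  N: 1 × 14.007 = 14.007
Sum: 10×12.011 + 15×1.008 + 1×14.007 = 149.237 → 149.24 g/mol.

149.24 g/mol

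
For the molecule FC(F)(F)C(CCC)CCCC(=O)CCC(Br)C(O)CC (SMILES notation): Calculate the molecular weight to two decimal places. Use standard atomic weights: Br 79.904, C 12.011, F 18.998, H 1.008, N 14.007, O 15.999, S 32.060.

First, the molecular formula is C15H26BrF3O2 (counting implicit H from valence).
  Br: 1 × 79.904 = 79.904
  C: 15 × 12.011 = 180.165
  F: 3 × 18.998 = 56.994
  H: 26 × 1.008 = 26.208
  O: 2 × 15.999 = 31.998
Sum: 1×79.904 + 15×12.011 + 3×18.998 + 26×1.008 + 2×15.999 = 375.269 → 375.27 g/mol.

375.27 g/mol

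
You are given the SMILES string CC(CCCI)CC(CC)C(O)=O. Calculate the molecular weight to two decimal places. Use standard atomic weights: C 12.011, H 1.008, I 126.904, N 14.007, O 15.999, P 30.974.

298.16 g/mol

First, the molecular formula is C10H19IO2 (counting implicit H from valence).
  C: 10 × 12.011 = 120.110
  H: 19 × 1.008 = 19.152
  I: 1 × 126.904 = 126.904
  O: 2 × 15.999 = 31.998
Sum: 10×12.011 + 19×1.008 + 1×126.904 + 2×15.999 = 298.164 → 298.16 g/mol.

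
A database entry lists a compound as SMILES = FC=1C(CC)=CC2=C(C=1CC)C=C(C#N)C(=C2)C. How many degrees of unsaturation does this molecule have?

9

Degree of unsaturation = (number of rings) + (number of π bonds).
Ring closures in the SMILES: 2.
π bonds: 5 double bonds (each 1 DoU), 1 triple bond (each 2 DoU) → 7 DoU from unsaturation.
Total DoU = 2 + 7 = 9.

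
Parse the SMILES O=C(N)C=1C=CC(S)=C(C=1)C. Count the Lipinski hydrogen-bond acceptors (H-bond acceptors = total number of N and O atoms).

N atoms: 1; O atoms: 1.
Lipinski HBA = 1 + 1 = 2.

2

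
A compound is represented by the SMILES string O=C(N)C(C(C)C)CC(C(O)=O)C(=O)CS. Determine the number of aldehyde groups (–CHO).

Scan the SMILES for the aldehyde motif — none present.
Groups that are present: 1 amide, 1 carboxylic acid, 1 ketone, 1 thiol.

0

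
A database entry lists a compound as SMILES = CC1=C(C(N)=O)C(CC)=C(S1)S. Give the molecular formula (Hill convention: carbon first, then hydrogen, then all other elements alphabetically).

Walk through each heavy atom and fill implicit hydrogens from standard valence (C 4, N 3, O 2, S 2, halogen 1):
  atom 1: C, bond orders sum to 1 (valence 4) → 3 H
  atom 2: C, bond orders sum to 4 (valence 4) → 0 H
  atom 3: C, bond orders sum to 4 (valence 4) → 0 H
  atom 4: C, bond orders sum to 4 (valence 4) → 0 H
  atom 5: N, bond orders sum to 1 (valence 3) → 2 H
  atom 6: O, bond orders sum to 2 (valence 2) → 0 H
  atom 7: C, bond orders sum to 4 (valence 4) → 0 H
  atom 8: C, bond orders sum to 2 (valence 4) → 2 H
  atom 9: C, bond orders sum to 1 (valence 4) → 3 H
  atom 10: C, bond orders sum to 4 (valence 4) → 0 H
  atom 11: S, bond orders sum to 2 (valence 2) → 0 H
  atom 12: S, bond orders sum to 1 (valence 2) → 1 H
Totals → C:8, H:11, N:1, O:1, S:2.

C8H11NOS2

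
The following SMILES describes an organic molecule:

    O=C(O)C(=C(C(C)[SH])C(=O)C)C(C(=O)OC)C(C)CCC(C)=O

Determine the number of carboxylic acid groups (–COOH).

The carboxylic acid motif appears at heavy-atom position 2 in the SMILES.
Other groups present: 1 alkene, 1 ester, 2 ketone, 1 thiol.
Carboxylic acid count: 1.

1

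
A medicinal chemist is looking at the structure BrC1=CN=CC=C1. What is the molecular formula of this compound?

Walk through each heavy atom and fill implicit hydrogens from standard valence (C 4, N 3, O 2, S 2, halogen 1):
  atom 1: Br (halogen, monovalent) → 0 H
  atom 2: C, bond orders sum to 4 (valence 4) → 0 H
  atom 3: C, bond orders sum to 3 (valence 4) → 1 H
  atom 4: N, bond orders sum to 3 (valence 3) → 0 H
  atom 5: C, bond orders sum to 3 (valence 4) → 1 H
  atom 6: C, bond orders sum to 3 (valence 4) → 1 H
  atom 7: C, bond orders sum to 3 (valence 4) → 1 H
Totals → C:5, H:4, Br:1, N:1.

C5H4BrN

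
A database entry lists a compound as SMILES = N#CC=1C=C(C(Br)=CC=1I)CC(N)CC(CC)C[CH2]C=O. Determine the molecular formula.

C16H20BrIN2O

Walk through each heavy atom and fill implicit hydrogens from standard valence (C 4, N 3, O 2, S 2, halogen 1):
  atom 1: N, bond orders sum to 3 (valence 3) → 0 H
  atom 2: C, bond orders sum to 4 (valence 4) → 0 H
  atom 3: C, bond orders sum to 4 (valence 4) → 0 H
  atom 4: C, bond orders sum to 3 (valence 4) → 1 H
  atom 5: C, bond orders sum to 4 (valence 4) → 0 H
  atom 6: C, bond orders sum to 4 (valence 4) → 0 H
  atom 7: Br (halogen, monovalent) → 0 H
  atom 8: C, bond orders sum to 3 (valence 4) → 1 H
  atom 9: C, bond orders sum to 4 (valence 4) → 0 H
  atom 10: I (halogen, monovalent) → 0 H
  atom 11: C, bond orders sum to 2 (valence 4) → 2 H
  atom 12: C, bond orders sum to 3 (valence 4) → 1 H
  atom 13: N, bond orders sum to 1 (valence 3) → 2 H
  atom 14: C, bond orders sum to 2 (valence 4) → 2 H
  atom 15: C, bond orders sum to 3 (valence 4) → 1 H
  atom 16: C, bond orders sum to 2 (valence 4) → 2 H
  atom 17: C, bond orders sum to 1 (valence 4) → 3 H
  atom 18: C, bond orders sum to 2 (valence 4) → 2 H
  atom 19: C with explicit H count 2
  atom 20: C, bond orders sum to 3 (valence 4) → 1 H
  atom 21: O, bond orders sum to 2 (valence 2) → 0 H
Totals → C:16, H:20, Br:1, I:1, N:2, O:1.
In Hill order: C16H20BrIN2O.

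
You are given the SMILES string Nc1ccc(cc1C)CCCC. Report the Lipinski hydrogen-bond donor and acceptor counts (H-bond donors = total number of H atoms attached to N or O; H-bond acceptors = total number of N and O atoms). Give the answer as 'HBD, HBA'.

2, 1

Donors: find every N or O and count the H atoms it carries.
  atom 1 (N): bond orders sum to 1 → 2 H
Lipinski HBD = 2.
Acceptors: N atoms = 1, O atoms = 0 → HBA = 1.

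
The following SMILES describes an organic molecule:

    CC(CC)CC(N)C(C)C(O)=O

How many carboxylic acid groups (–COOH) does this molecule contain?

The carboxylic acid motif appears at heavy-atom position 10 in the SMILES.
Other groups present: 1 primary amine.
Carboxylic acid count: 1.

1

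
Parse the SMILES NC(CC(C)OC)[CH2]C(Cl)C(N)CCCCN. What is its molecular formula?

Walk through each heavy atom and fill implicit hydrogens from standard valence (C 4, N 3, O 2, S 2, halogen 1):
  atom 1: N, bond orders sum to 1 (valence 3) → 2 H
  atom 2: C, bond orders sum to 3 (valence 4) → 1 H
  atom 3: C, bond orders sum to 2 (valence 4) → 2 H
  atom 4: C, bond orders sum to 3 (valence 4) → 1 H
  atom 5: C, bond orders sum to 1 (valence 4) → 3 H
  atom 6: O, bond orders sum to 2 (valence 2) → 0 H
  atom 7: C, bond orders sum to 1 (valence 4) → 3 H
  atom 8: C with explicit H count 2
  atom 9: C, bond orders sum to 3 (valence 4) → 1 H
  atom 10: Cl (halogen, monovalent) → 0 H
  atom 11: C, bond orders sum to 3 (valence 4) → 1 H
  atom 12: N, bond orders sum to 1 (valence 3) → 2 H
  atom 13: C, bond orders sum to 2 (valence 4) → 2 H
  atom 14: C, bond orders sum to 2 (valence 4) → 2 H
  atom 15: C, bond orders sum to 2 (valence 4) → 2 H
  atom 16: C, bond orders sum to 2 (valence 4) → 2 H
  atom 17: N, bond orders sum to 1 (valence 3) → 2 H
Totals → C:12, H:28, Cl:1, N:3, O:1.

C12H28ClN3O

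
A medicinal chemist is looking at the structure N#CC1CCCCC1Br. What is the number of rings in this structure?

In SMILES, each pair of matching ring-closure digits denotes one ring-closing bond; the number of such bonds equals the number of independent rings.
Ring-closure bonds here: 1.

1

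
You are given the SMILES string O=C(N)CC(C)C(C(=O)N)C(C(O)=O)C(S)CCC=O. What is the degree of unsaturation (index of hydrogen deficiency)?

4

Degree of unsaturation = (number of rings) + (number of π bonds).
Ring closures in the SMILES: 0.
π bonds: 4 double bonds (each 1 DoU) → 4 DoU from unsaturation.
Total DoU = 0 + 4 = 4.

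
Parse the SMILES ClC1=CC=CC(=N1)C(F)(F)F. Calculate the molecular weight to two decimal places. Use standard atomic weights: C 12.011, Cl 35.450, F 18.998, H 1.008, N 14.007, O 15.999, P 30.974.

181.54 g/mol

First, the molecular formula is C6H3ClF3N (counting implicit H from valence).
  C: 6 × 12.011 = 72.066
  Cl: 1 × 35.450 = 35.450
  F: 3 × 18.998 = 56.994
  H: 3 × 1.008 = 3.024
  N: 1 × 14.007 = 14.007
Sum: 6×12.011 + 1×35.450 + 3×18.998 + 3×1.008 + 1×14.007 = 181.541 → 181.54 g/mol.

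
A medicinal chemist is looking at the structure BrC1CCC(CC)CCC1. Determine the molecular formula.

C9H17Br

Walk through each heavy atom and fill implicit hydrogens from standard valence (C 4, N 3, O 2, S 2, halogen 1):
  atom 1: Br (halogen, monovalent) → 0 H
  atom 2: C, bond orders sum to 3 (valence 4) → 1 H
  atom 3: C, bond orders sum to 2 (valence 4) → 2 H
  atom 4: C, bond orders sum to 2 (valence 4) → 2 H
  atom 5: C, bond orders sum to 3 (valence 4) → 1 H
  atom 6: C, bond orders sum to 2 (valence 4) → 2 H
  atom 7: C, bond orders sum to 1 (valence 4) → 3 H
  atom 8: C, bond orders sum to 2 (valence 4) → 2 H
  atom 9: C, bond orders sum to 2 (valence 4) → 2 H
  atom 10: C, bond orders sum to 2 (valence 4) → 2 H
Totals → C:9, H:17, Br:1.
In Hill order: C9H17Br.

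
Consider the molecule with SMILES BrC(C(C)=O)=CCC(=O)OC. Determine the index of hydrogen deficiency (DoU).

Molecular formula: C7H9BrO3.
DoU = (2C + 2 + N − H − X) / 2, where X is the halogen count and O/S are ignored.
    = (2·7 + 2 + 0 − 9 − 1) / 2 = 6 / 2 = 3.

3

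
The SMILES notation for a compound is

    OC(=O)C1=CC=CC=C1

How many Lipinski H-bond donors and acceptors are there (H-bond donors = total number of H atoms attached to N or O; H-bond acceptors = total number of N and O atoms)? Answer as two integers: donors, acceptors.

1, 2

Donors: find every N or O and count the H atoms it carries.
  atom 1 (O): bond orders sum to 1 → 1 H
  atom 3 (O): bond orders sum to 2 → 0 H
Lipinski HBD = 1.
Acceptors: N atoms = 0, O atoms = 2 → HBA = 2.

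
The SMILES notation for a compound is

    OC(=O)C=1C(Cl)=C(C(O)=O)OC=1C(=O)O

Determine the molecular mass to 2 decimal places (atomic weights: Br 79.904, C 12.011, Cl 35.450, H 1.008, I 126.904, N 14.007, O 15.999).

First, the molecular formula is C7H3ClO7 (counting implicit H from valence).
  C: 7 × 12.011 = 84.077
  Cl: 1 × 35.450 = 35.450
  H: 3 × 1.008 = 3.024
  O: 7 × 15.999 = 111.993
Sum: 7×12.011 + 1×35.450 + 3×1.008 + 7×15.999 = 234.544 → 234.54 g/mol.

234.54 g/mol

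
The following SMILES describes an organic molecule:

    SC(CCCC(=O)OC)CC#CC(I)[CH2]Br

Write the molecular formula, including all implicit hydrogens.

Walk through each heavy atom and fill implicit hydrogens from standard valence (C 4, N 3, O 2, S 2, halogen 1):
  atom 1: S, bond orders sum to 1 (valence 2) → 1 H
  atom 2: C, bond orders sum to 3 (valence 4) → 1 H
  atom 3: C, bond orders sum to 2 (valence 4) → 2 H
  atom 4: C, bond orders sum to 2 (valence 4) → 2 H
  atom 5: C, bond orders sum to 2 (valence 4) → 2 H
  atom 6: C, bond orders sum to 4 (valence 4) → 0 H
  atom 7: O, bond orders sum to 2 (valence 2) → 0 H
  atom 8: O, bond orders sum to 2 (valence 2) → 0 H
  atom 9: C, bond orders sum to 1 (valence 4) → 3 H
  atom 10: C, bond orders sum to 2 (valence 4) → 2 H
  atom 11: C, bond orders sum to 4 (valence 4) → 0 H
  atom 12: C, bond orders sum to 4 (valence 4) → 0 H
  atom 13: C, bond orders sum to 3 (valence 4) → 1 H
  atom 14: I (halogen, monovalent) → 0 H
  atom 15: C with explicit H count 2
  atom 16: Br (halogen, monovalent) → 0 H
Totals → C:11, H:16, Br:1, I:1, O:2, S:1.

C11H16BrIO2S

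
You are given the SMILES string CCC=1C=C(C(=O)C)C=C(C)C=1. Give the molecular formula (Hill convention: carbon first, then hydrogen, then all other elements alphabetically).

Walk through each heavy atom and fill implicit hydrogens from standard valence (C 4, N 3, O 2, S 2, halogen 1):
  atom 1: C, bond orders sum to 1 (valence 4) → 3 H
  atom 2: C, bond orders sum to 2 (valence 4) → 2 H
  atom 3: C, bond orders sum to 4 (valence 4) → 0 H
  atom 4: C, bond orders sum to 3 (valence 4) → 1 H
  atom 5: C, bond orders sum to 4 (valence 4) → 0 H
  atom 6: C, bond orders sum to 4 (valence 4) → 0 H
  atom 7: O, bond orders sum to 2 (valence 2) → 0 H
  atom 8: C, bond orders sum to 1 (valence 4) → 3 H
  atom 9: C, bond orders sum to 3 (valence 4) → 1 H
  atom 10: C, bond orders sum to 4 (valence 4) → 0 H
  atom 11: C, bond orders sum to 1 (valence 4) → 3 H
  atom 12: C, bond orders sum to 3 (valence 4) → 1 H
Totals → C:11, H:14, O:1.

C11H14O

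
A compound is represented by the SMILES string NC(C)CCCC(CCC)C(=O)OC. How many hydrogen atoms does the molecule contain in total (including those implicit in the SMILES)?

23

Walk through each heavy atom and fill implicit hydrogens from standard valence (C 4, N 3, O 2, S 2, halogen 1):
  atom 1: N, bond orders sum to 1 (valence 3) → 2 H
  atom 2: C, bond orders sum to 3 (valence 4) → 1 H
  atom 3: C, bond orders sum to 1 (valence 4) → 3 H
  atom 4: C, bond orders sum to 2 (valence 4) → 2 H
  atom 5: C, bond orders sum to 2 (valence 4) → 2 H
  atom 6: C, bond orders sum to 2 (valence 4) → 2 H
  atom 7: C, bond orders sum to 3 (valence 4) → 1 H
  atom 8: C, bond orders sum to 2 (valence 4) → 2 H
  atom 9: C, bond orders sum to 2 (valence 4) → 2 H
  atom 10: C, bond orders sum to 1 (valence 4) → 3 H
  atom 11: C, bond orders sum to 4 (valence 4) → 0 H
  atom 12: O, bond orders sum to 2 (valence 2) → 0 H
  atom 13: O, bond orders sum to 2 (valence 2) → 0 H
  atom 14: C, bond orders sum to 1 (valence 4) → 3 H
Total hydrogens: 23.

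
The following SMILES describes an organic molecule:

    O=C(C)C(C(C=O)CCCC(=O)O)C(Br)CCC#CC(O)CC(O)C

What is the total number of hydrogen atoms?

Walk through each heavy atom and fill implicit hydrogens from standard valence (C 4, N 3, O 2, S 2, halogen 1):
  atom 1: O, bond orders sum to 2 (valence 2) → 0 H
  atom 2: C, bond orders sum to 4 (valence 4) → 0 H
  atom 3: C, bond orders sum to 1 (valence 4) → 3 H
  atom 4: C, bond orders sum to 3 (valence 4) → 1 H
  atom 5: C, bond orders sum to 3 (valence 4) → 1 H
  atom 6: C, bond orders sum to 3 (valence 4) → 1 H
  atom 7: O, bond orders sum to 2 (valence 2) → 0 H
  atom 8: C, bond orders sum to 2 (valence 4) → 2 H
  atom 9: C, bond orders sum to 2 (valence 4) → 2 H
  atom 10: C, bond orders sum to 2 (valence 4) → 2 H
  atom 11: C, bond orders sum to 4 (valence 4) → 0 H
  atom 12: O, bond orders sum to 2 (valence 2) → 0 H
  atom 13: O, bond orders sum to 1 (valence 2) → 1 H
  atom 14: C, bond orders sum to 3 (valence 4) → 1 H
  atom 15: Br (halogen, monovalent) → 0 H
  atom 16: C, bond orders sum to 2 (valence 4) → 2 H
  atom 17: C, bond orders sum to 2 (valence 4) → 2 H
  atom 18: C, bond orders sum to 4 (valence 4) → 0 H
  atom 19: C, bond orders sum to 4 (valence 4) → 0 H
  atom 20: C, bond orders sum to 3 (valence 4) → 1 H
  atom 21: O, bond orders sum to 1 (valence 2) → 1 H
  atom 22: C, bond orders sum to 2 (valence 4) → 2 H
  atom 23: C, bond orders sum to 3 (valence 4) → 1 H
  atom 24: O, bond orders sum to 1 (valence 2) → 1 H
  atom 25: C, bond orders sum to 1 (valence 4) → 3 H
Total hydrogens: 27.

27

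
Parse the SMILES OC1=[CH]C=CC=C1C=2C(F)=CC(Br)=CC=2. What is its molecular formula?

C12H8BrFO

Walk through each heavy atom and fill implicit hydrogens from standard valence (C 4, N 3, O 2, S 2, halogen 1):
  atom 1: O, bond orders sum to 1 (valence 2) → 1 H
  atom 2: C, bond orders sum to 4 (valence 4) → 0 H
  atom 3: C with explicit H count 1
  atom 4: C, bond orders sum to 3 (valence 4) → 1 H
  atom 5: C, bond orders sum to 3 (valence 4) → 1 H
  atom 6: C, bond orders sum to 3 (valence 4) → 1 H
  atom 7: C, bond orders sum to 4 (valence 4) → 0 H
  atom 8: C, bond orders sum to 4 (valence 4) → 0 H
  atom 9: C, bond orders sum to 4 (valence 4) → 0 H
  atom 10: F (halogen, monovalent) → 0 H
  atom 11: C, bond orders sum to 3 (valence 4) → 1 H
  atom 12: C, bond orders sum to 4 (valence 4) → 0 H
  atom 13: Br (halogen, monovalent) → 0 H
  atom 14: C, bond orders sum to 3 (valence 4) → 1 H
  atom 15: C, bond orders sum to 3 (valence 4) → 1 H
Totals → C:12, H:8, Br:1, F:1, O:1.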